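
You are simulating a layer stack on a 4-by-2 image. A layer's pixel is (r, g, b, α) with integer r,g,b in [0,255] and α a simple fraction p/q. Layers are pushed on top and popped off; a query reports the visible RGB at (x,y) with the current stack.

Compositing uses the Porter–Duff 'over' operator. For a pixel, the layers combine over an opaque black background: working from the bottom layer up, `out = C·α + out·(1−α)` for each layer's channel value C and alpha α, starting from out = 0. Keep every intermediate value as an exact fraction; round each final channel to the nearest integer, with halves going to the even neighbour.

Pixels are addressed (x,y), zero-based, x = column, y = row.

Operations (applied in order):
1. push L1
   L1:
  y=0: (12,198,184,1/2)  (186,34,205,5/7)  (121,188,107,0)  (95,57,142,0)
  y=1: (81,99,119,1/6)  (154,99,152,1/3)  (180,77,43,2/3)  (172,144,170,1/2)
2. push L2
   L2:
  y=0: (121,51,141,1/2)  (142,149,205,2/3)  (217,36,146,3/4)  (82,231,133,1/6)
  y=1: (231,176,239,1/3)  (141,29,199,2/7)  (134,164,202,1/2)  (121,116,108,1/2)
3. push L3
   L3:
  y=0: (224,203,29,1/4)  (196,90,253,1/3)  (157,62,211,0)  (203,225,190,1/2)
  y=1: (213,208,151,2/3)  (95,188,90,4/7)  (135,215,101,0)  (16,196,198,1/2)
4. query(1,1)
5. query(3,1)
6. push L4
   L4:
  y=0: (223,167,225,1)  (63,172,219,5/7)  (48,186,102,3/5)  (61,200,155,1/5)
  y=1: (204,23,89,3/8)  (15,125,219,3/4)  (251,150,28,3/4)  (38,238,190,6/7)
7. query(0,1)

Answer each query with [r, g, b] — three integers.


at x=1,y=1 over L1,L2,L3:
+L1 (α=1/3) → [154/3, 33, 152/3]
+L2 (α=2/7) → [1616/21, 223/7, 1954/21]
+L3 (α=4/7) → [4276/49, 5933/49, 4474/49]
→ [87, 121, 91]

at x=3,y=1 over L1,L2,L3:
after L1 α=1/2: [86, 72, 85]
after L2 α=1/2: [207/2, 94, 193/2]
after L3 α=1/2: [239/4, 145, 589/4]
→ [60, 145, 147]

query (0,1) [L1,L2,L3,L4] — begin 0,0,0
+L1 (α=1/6) → [27/2, 33/2, 119/6]
+L2 (α=1/3) → [86, 209/3, 836/9]
+L3 (α=2/3) → [512/3, 1457/9, 3554/27]
+L4 (α=3/8) → [1099/6, 3953/36, 24979/216]
= [183, 110, 116]


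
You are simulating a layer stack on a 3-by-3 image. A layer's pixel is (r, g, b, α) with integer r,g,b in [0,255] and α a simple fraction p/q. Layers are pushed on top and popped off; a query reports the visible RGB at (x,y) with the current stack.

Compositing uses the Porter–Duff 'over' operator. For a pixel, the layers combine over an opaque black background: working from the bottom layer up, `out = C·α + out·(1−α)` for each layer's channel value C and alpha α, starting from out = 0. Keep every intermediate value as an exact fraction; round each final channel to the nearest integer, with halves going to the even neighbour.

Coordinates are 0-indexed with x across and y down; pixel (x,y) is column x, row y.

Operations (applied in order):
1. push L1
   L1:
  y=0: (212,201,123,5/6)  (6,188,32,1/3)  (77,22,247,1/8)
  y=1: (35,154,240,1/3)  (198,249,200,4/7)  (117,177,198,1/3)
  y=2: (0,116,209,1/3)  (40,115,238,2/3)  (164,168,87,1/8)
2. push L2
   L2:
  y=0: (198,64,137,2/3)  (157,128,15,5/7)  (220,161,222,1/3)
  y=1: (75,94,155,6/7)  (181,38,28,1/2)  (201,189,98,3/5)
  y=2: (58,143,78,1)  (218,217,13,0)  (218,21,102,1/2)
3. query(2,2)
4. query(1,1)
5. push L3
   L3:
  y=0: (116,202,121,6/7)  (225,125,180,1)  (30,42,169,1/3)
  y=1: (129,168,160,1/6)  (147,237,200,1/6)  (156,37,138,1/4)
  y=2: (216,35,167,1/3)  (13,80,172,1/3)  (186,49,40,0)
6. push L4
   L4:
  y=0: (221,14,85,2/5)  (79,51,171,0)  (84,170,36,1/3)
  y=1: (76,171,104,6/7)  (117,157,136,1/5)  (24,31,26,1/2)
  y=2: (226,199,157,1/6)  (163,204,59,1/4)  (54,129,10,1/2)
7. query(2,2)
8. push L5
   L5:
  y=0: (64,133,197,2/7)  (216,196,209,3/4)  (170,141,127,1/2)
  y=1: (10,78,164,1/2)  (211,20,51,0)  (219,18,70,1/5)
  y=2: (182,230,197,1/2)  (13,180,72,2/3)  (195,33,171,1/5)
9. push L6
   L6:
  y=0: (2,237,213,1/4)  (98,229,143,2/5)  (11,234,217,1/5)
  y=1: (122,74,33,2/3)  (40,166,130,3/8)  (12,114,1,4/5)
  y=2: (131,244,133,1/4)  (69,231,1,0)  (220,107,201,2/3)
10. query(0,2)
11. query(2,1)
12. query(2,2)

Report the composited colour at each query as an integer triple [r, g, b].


query (2,2) [L1,L2] — begin 0,0,0
after L1 α=1/8: [41/2, 21, 87/8]
after L2 α=1/2: [477/4, 21, 903/16]
rounded: [119, 21, 56]

(1,1) stack=L1,L2; from [0,0,0]:
+L1 (α=4/7) → [792/7, 996/7, 800/7]
+L2 (α=1/2) → [2059/14, 631/7, 498/7]
rounded: [147, 90, 71]

query (2,2) [L1,L2,L3,L4] — begin 0,0,0
after L1 α=1/8: [41/2, 21, 87/8]
after L2 α=1/2: [477/4, 21, 903/16]
after L3 α=0: [477/4, 21, 903/16]
after L4 α=1/2: [693/8, 75, 1063/32]
→ [87, 75, 33]

at x=0,y=2 over L1,L2,L3,L4,L5,L6:
+L1 (α=1/3) → [0, 116/3, 209/3]
+L2 (α=1) → [58, 143, 78]
+L3 (α=1/3) → [332/3, 107, 323/3]
+L4 (α=1/6) → [1169/9, 367/3, 1043/9]
+L5 (α=1/2) → [2807/18, 1057/6, 1408/9]
+L6 (α=1/4) → [3593/24, 1545/8, 1807/12]
→ [150, 193, 151]

query (2,1) [L1,L2,L3,L4,L5,L6] — begin 0,0,0
+L1 (α=1/3) → [39, 59, 66]
+L2 (α=3/5) → [681/5, 137, 426/5]
+L3 (α=1/4) → [2823/20, 112, 492/5]
+L4 (α=1/2) → [3303/40, 143/2, 311/5]
+L5 (α=1/5) → [5493/50, 304/5, 1594/25]
+L6 (α=4/5) → [7893/250, 2584/25, 1694/125]
→ [32, 103, 14]

at x=2,y=2 over L1,L2,L3,L4,L5,L6:
after L1 α=1/8: [41/2, 21, 87/8]
after L2 α=1/2: [477/4, 21, 903/16]
after L3 α=0: [477/4, 21, 903/16]
after L4 α=1/2: [693/8, 75, 1063/32]
after L5 α=1/5: [1083/10, 333/5, 2431/40]
after L6 α=2/3: [5483/30, 1403/15, 18511/120]
→ [183, 94, 154]


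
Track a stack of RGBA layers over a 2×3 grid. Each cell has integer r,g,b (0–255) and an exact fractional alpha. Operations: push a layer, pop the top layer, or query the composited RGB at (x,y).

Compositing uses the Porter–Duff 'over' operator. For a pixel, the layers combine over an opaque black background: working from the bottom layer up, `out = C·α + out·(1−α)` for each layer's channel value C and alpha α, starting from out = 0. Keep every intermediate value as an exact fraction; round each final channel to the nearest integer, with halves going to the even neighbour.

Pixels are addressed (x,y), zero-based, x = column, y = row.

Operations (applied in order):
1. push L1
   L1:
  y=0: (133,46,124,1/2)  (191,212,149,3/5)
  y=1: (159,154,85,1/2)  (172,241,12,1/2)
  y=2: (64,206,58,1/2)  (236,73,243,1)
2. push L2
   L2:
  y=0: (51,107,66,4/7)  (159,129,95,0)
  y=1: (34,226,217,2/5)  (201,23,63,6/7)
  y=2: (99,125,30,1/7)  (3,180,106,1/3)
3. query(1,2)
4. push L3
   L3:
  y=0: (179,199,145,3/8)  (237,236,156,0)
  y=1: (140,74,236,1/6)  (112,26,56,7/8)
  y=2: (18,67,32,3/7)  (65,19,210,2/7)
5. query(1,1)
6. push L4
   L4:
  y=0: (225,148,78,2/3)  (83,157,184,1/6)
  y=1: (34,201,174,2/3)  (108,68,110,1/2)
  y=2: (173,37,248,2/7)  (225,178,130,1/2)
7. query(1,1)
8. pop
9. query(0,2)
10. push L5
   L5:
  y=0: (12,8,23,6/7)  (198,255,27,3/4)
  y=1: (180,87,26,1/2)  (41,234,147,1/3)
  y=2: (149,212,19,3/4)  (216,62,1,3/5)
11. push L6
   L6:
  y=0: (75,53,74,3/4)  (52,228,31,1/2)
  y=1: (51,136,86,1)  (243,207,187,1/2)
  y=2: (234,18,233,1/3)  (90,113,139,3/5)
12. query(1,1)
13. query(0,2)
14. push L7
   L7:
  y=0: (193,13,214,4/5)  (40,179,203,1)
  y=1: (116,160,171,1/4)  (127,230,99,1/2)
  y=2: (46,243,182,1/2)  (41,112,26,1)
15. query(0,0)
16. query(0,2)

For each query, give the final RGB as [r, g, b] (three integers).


(1,2) stack=L1,L2; from [0,0,0]:
after L1 α=1: [236, 73, 243]
after L2 α=1/3: [475/3, 326/3, 592/3]
= [158, 109, 197]

query (1,1) [L1,L2,L3] — begin 0,0,0
after L1 α=1/2: [86, 241/2, 6]
after L2 α=6/7: [1292/7, 517/14, 384/7]
after L3 α=7/8: [1695/14, 3065/112, 391/7]
= [121, 27, 56]

(1,1) stack=L1,L2,L3,L4; from [0,0,0]:
after L1 α=1/2: [86, 241/2, 6]
after L2 α=6/7: [1292/7, 517/14, 384/7]
after L3 α=7/8: [1695/14, 3065/112, 391/7]
after L4 α=1/2: [3207/28, 10681/224, 1161/14]
rounded: [115, 48, 83]

query (0,2) [L1,L2,L3] — begin 0,0,0
+L1 (α=1/2) → [32, 103, 29]
+L2 (α=1/7) → [291/7, 743/7, 204/7]
+L3 (α=3/7) → [1542/49, 4379/49, 1488/49]
= [31, 89, 30]

(1,1) stack=L1,L2,L3,L5,L6; from [0,0,0]:
L1 α=1/2: [86, 241/2, 6]
L2 α=6/7: [1292/7, 517/14, 384/7]
L3 α=7/8: [1695/14, 3065/112, 391/7]
L5 α=1/3: [1982/21, 16169/168, 1811/21]
L6 α=1/2: [7085/42, 50945/336, 2869/21]
= [169, 152, 137]

query (0,2) [L1,L2,L3,L5,L6] — begin 0,0,0
L1 α=1/2: [32, 103, 29]
L2 α=1/7: [291/7, 743/7, 204/7]
L3 α=3/7: [1542/49, 4379/49, 1488/49]
L5 α=3/4: [23445/196, 35543/196, 4281/196]
L6 α=1/3: [15459/98, 37307/294, 27115/294]
= [158, 127, 92]

(0,0) stack=L1,L2,L3,L5,L6,L7; from [0,0,0]:
after L1 α=1/2: [133/2, 23, 62]
after L2 α=4/7: [807/14, 71, 450/7]
after L3 α=3/8: [11553/112, 119, 5295/56]
after L5 α=6/7: [19617/784, 167/7, 13023/392]
after L6 α=3/4: [196017/3136, 320/7, 100047/1568]
after L7 α=4/5: [2617009/15680, 684/35, 288451/1568]
= [167, 20, 184]

(0,2) stack=L1,L2,L3,L5,L6,L7; from [0,0,0]:
L1 α=1/2: [32, 103, 29]
L2 α=1/7: [291/7, 743/7, 204/7]
L3 α=3/7: [1542/49, 4379/49, 1488/49]
L5 α=3/4: [23445/196, 35543/196, 4281/196]
L6 α=1/3: [15459/98, 37307/294, 27115/294]
L7 α=1/2: [19967/196, 108749/588, 80623/588]
→ [102, 185, 137]


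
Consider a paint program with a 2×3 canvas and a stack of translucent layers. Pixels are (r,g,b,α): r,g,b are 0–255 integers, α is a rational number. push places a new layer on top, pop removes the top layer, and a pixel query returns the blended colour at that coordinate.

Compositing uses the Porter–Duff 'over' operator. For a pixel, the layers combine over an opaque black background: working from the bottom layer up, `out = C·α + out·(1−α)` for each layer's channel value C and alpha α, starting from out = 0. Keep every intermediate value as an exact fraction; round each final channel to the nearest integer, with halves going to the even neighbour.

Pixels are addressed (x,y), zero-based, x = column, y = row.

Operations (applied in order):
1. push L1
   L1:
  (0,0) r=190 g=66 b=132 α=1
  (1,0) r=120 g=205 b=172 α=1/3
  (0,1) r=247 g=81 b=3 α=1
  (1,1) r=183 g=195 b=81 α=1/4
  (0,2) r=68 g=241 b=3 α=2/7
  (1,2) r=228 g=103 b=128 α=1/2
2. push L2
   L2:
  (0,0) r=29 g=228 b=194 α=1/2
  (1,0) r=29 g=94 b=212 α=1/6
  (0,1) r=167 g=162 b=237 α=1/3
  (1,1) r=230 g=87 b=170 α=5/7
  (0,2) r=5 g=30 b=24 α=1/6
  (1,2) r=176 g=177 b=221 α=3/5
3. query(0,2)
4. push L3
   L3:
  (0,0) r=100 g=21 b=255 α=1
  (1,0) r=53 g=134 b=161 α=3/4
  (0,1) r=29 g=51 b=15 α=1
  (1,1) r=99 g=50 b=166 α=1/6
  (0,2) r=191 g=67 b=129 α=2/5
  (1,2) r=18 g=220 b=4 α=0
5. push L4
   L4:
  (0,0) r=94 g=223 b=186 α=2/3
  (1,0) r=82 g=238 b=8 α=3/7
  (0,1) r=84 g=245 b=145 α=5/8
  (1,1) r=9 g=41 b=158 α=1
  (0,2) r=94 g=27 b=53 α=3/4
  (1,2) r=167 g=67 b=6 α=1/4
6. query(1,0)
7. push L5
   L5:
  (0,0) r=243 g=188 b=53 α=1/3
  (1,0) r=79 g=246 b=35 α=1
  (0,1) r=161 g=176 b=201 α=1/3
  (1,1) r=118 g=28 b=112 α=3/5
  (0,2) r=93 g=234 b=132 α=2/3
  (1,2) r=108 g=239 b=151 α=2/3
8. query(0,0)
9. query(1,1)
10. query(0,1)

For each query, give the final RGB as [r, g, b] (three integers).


at x=0,y=2 over L1,L2:
+L1 (α=2/7) → [136/7, 482/7, 6/7]
+L2 (α=1/6) → [715/42, 1310/21, 33/7]
→ [17, 62, 5]

(1,0) stack=L1,L2,L3,L4; from [0,0,0]:
L1 α=1/3: [40, 205/3, 172/3]
L2 α=1/6: [229/6, 1307/18, 748/9]
L3 α=3/4: [1183/24, 8543/72, 5095/36]
L4 α=3/7: [2659/42, 21395/126, 5311/63]
rounded: [63, 170, 84]

(0,0) stack=L1,L2,L3,L4,L5; from [0,0,0]:
+L1 (α=1) → [190, 66, 132]
+L2 (α=1/2) → [219/2, 147, 163]
+L3 (α=1) → [100, 21, 255]
+L4 (α=2/3) → [96, 467/3, 209]
+L5 (α=1/3) → [145, 1498/9, 157]
→ [145, 166, 157]

(1,1) stack=L1,L2,L3,L4,L5; from [0,0,0]:
after L1 α=1/4: [183/4, 195/4, 81/4]
after L2 α=5/7: [2483/14, 1065/14, 1781/14]
after L3 α=1/6: [13801/84, 6025/84, 3743/28]
after L4 α=1: [9, 41, 158]
after L5 α=3/5: [372/5, 166/5, 652/5]
rounded: [74, 33, 130]

(0,1) stack=L1,L2,L3,L4,L5; from [0,0,0]:
+L1 (α=1) → [247, 81, 3]
+L2 (α=1/3) → [661/3, 108, 81]
+L3 (α=1) → [29, 51, 15]
+L4 (α=5/8) → [507/8, 689/4, 385/4]
+L5 (α=1/3) → [1151/12, 347/2, 787/6]
→ [96, 174, 131]


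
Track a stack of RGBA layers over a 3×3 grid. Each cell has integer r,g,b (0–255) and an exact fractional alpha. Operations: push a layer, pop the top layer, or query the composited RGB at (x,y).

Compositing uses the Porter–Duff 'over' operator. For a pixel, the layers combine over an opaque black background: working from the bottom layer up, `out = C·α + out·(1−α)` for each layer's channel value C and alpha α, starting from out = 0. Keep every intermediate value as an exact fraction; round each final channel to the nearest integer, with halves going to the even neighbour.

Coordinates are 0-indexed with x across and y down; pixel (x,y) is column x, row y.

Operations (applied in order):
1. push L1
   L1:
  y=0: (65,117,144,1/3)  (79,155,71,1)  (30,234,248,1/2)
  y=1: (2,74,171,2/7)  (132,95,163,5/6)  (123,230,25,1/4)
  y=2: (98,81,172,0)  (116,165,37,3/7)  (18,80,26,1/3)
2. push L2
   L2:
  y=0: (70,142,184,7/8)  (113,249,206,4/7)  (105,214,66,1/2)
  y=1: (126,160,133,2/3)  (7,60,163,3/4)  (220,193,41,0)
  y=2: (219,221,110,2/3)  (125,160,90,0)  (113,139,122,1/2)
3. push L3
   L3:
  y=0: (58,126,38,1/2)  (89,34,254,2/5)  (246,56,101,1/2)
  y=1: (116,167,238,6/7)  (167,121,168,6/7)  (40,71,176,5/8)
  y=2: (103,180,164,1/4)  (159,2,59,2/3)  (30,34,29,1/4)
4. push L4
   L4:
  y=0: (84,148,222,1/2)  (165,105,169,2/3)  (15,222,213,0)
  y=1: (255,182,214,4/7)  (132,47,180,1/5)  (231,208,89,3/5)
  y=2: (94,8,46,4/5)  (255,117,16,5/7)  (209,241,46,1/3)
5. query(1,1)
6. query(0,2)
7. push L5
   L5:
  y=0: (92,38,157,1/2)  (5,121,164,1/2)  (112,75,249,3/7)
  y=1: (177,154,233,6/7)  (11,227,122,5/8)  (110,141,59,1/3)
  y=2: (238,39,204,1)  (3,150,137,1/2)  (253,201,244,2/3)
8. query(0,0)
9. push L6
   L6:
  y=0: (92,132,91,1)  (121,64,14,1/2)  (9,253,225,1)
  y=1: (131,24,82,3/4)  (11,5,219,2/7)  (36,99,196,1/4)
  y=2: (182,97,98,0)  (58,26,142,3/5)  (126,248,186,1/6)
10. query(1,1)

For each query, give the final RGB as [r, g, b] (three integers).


query (1,1) [L1,L2,L3,L4] — begin 0,0,0
+L1 (α=5/6) → [110, 475/6, 815/6]
+L2 (α=3/4) → [131/4, 1555/24, 3749/24]
+L3 (α=6/7) → [4139/28, 18979/168, 27941/168]
+L4 (α=1/5) → [5063/35, 20953/210, 35501/210]
= [145, 100, 169]

query (0,2) [L1,L2,L3,L4] — begin 0,0,0
L1 α=0: [0, 0, 0]
L2 α=2/3: [146, 442/3, 220/3]
L3 α=1/4: [541/4, 311/2, 96]
L4 α=4/5: [409/4, 75/2, 56]
→ [102, 38, 56]

query (0,0) [L1,L2,L3,L4,L5] — begin 0,0,0
L1 α=1/3: [65/3, 39, 48]
L2 α=7/8: [1535/24, 1033/8, 167]
L3 α=1/2: [2927/48, 2041/16, 205/2]
L4 α=1/2: [6959/96, 4409/32, 649/4]
L5 α=1/2: [15791/192, 5625/64, 1277/8]
= [82, 88, 160]

query (1,1) [L1,L2,L3,L4,L5,L6] — begin 0,0,0
+L1 (α=5/6) → [110, 475/6, 815/6]
+L2 (α=3/4) → [131/4, 1555/24, 3749/24]
+L3 (α=6/7) → [4139/28, 18979/168, 27941/168]
+L4 (α=1/5) → [5063/35, 20953/210, 35501/210]
+L5 (α=5/8) → [8557/140, 100403/560, 78201/560]
+L6 (α=2/7) → [9173/196, 101523/784, 127257/784]
rounded: [47, 129, 162]


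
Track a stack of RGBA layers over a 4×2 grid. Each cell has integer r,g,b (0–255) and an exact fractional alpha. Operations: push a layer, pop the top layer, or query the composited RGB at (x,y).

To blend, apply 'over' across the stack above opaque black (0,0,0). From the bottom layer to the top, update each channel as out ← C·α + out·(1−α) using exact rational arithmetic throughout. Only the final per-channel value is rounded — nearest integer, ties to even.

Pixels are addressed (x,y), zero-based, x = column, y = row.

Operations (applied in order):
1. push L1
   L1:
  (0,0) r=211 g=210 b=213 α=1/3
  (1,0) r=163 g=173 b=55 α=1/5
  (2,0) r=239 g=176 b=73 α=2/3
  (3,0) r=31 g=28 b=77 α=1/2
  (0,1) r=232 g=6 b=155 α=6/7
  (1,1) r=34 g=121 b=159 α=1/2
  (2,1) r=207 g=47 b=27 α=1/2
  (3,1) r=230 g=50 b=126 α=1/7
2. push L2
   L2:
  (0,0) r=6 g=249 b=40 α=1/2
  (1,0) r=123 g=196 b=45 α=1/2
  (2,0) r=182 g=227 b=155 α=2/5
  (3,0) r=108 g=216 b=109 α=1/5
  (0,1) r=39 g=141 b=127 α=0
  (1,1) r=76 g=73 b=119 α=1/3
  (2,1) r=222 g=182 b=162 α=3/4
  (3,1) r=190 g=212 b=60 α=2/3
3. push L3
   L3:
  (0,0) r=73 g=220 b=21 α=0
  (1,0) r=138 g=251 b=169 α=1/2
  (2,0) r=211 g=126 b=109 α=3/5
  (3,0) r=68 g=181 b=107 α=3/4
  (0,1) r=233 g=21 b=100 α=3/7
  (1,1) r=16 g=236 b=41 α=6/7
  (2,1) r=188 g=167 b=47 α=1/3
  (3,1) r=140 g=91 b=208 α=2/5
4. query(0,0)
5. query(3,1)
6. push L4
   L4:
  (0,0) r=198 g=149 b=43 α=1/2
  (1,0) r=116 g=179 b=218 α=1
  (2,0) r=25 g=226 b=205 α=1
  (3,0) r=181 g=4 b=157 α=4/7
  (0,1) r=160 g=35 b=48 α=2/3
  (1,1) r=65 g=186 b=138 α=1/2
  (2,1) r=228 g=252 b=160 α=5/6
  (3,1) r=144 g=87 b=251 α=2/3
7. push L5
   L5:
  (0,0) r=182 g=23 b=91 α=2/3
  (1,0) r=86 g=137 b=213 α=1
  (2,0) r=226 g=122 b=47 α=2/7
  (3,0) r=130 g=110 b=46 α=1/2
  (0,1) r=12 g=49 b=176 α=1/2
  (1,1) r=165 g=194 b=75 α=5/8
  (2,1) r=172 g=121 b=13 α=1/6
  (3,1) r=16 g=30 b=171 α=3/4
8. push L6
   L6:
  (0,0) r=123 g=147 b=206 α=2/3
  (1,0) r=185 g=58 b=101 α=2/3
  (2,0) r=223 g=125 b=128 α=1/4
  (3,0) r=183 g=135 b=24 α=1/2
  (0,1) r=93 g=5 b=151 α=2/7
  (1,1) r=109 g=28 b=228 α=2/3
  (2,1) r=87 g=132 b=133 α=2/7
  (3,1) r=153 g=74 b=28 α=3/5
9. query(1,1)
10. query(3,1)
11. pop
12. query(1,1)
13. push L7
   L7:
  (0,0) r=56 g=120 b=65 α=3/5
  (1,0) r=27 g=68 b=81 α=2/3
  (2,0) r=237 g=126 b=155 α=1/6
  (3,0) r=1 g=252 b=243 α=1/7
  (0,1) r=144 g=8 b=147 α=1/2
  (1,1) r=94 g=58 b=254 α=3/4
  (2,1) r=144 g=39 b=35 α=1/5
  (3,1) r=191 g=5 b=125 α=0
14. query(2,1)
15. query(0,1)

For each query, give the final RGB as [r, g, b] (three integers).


(0,0) stack=L1,L2,L3; from [0,0,0]:
+L1 (α=1/3) → [211/3, 70, 71]
+L2 (α=1/2) → [229/6, 319/2, 111/2]
+L3 (α=0) → [229/6, 319/2, 111/2]
= [38, 160, 56]

(3,1) stack=L1,L2,L3; from [0,0,0]:
L1 α=1/7: [230/7, 50/7, 18]
L2 α=2/3: [2890/21, 1006/7, 46]
L3 α=2/5: [970/7, 4292/35, 554/5]
= [139, 123, 111]

query (1,1) [L1,L2,L3,L4,L5,L6] — begin 0,0,0
+L1 (α=1/2) → [17, 121/2, 159/2]
+L2 (α=1/3) → [110/3, 194/3, 278/3]
+L3 (α=6/7) → [398/21, 4442/21, 1016/21]
+L4 (α=1/2) → [1763/42, 4174/21, 1957/21]
+L5 (α=5/8) → [13313/112, 2741/14, 2291/28]
+L6 (α=2/3) → [37729/336, 1175/14, 15059/84]
= [112, 84, 179]

at x=3,y=1 over L1,L2,L3,L4,L5,L6:
after L1 α=1/7: [230/7, 50/7, 18]
after L2 α=2/3: [2890/21, 1006/7, 46]
after L3 α=2/5: [970/7, 4292/35, 554/5]
after L4 α=2/3: [2986/21, 10382/105, 3064/15]
after L5 α=3/4: [1997/42, 4958/105, 10759/60]
after L6 α=3/5: [11636/105, 33226/525, 13279/150]
= [111, 63, 89]

(1,1) stack=L1,L2,L3,L4,L5; from [0,0,0]:
after L1 α=1/2: [17, 121/2, 159/2]
after L2 α=1/3: [110/3, 194/3, 278/3]
after L3 α=6/7: [398/21, 4442/21, 1016/21]
after L4 α=1/2: [1763/42, 4174/21, 1957/21]
after L5 α=5/8: [13313/112, 2741/14, 2291/28]
rounded: [119, 196, 82]

at x=2,y=1 over L1,L2,L3,L4,L5,L7:
L1 α=1/2: [207/2, 47/2, 27/2]
L2 α=3/4: [1539/8, 1139/8, 999/8]
L3 α=1/3: [2291/12, 1807/12, 1187/12]
L4 α=5/6: [15971/72, 16927/72, 10787/72]
L5 α=1/6: [92239/432, 93347/432, 54871/432]
L7 α=1/5: [107791/540, 97559/540, 58651/540]
rounded: [200, 181, 109]

at x=0,y=1 over L1,L2,L3,L4,L5,L7:
+L1 (α=6/7) → [1392/7, 36/7, 930/7]
+L2 (α=0) → [1392/7, 36/7, 930/7]
+L3 (α=3/7) → [10461/49, 585/49, 5820/49]
+L4 (α=2/3) → [26141/147, 4015/147, 3508/49]
+L5 (α=1/2) → [27905/294, 5609/147, 6066/49]
+L7 (α=1/2) → [70241/588, 6785/294, 13269/98]
= [119, 23, 135]


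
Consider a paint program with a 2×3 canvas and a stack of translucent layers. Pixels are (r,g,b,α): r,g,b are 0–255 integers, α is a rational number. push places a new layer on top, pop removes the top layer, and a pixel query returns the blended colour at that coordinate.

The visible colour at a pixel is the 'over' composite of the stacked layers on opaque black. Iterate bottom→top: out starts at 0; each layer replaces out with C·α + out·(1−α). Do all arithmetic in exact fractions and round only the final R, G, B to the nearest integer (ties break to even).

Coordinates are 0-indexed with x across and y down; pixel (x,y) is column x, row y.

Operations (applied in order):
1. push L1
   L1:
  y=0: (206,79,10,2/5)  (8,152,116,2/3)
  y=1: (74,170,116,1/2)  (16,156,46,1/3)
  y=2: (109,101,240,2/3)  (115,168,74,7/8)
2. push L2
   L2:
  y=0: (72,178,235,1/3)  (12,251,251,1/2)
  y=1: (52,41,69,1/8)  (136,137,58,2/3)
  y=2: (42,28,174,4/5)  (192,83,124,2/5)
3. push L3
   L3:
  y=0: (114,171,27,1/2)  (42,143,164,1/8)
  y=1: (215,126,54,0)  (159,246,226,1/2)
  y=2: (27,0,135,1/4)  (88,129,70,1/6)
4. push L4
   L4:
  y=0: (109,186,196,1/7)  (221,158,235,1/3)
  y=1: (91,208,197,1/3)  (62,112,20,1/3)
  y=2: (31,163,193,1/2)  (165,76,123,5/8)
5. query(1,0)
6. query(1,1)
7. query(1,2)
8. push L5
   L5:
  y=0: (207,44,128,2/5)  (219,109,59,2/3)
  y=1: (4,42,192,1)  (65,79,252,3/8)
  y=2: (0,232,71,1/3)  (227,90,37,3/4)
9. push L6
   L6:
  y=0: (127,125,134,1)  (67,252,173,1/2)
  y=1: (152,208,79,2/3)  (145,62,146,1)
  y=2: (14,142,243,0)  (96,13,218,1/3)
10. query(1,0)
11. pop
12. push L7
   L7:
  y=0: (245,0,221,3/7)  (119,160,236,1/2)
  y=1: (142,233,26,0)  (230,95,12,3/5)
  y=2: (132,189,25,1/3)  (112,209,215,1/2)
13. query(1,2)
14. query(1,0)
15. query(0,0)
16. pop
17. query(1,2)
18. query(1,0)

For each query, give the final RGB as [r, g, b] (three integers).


(1,0) stack=L1,L2,L3,L4; from [0,0,0]:
L1 α=2/3: [16/3, 304/3, 232/3]
L2 α=1/2: [26/3, 1057/6, 985/6]
L3 α=1/8: [77/6, 8257/48, 7879/48]
L4 α=1/3: [740/9, 12049/72, 13519/72]
= [82, 167, 188]

at x=1,y=1 over L1,L2,L3,L4:
after L1 α=1/3: [16/3, 52, 46/3]
after L2 α=2/3: [832/9, 326/3, 394/9]
after L3 α=1/2: [2263/18, 532/3, 1214/9]
after L4 α=1/3: [2821/27, 1400/9, 2608/27]
= [104, 156, 97]

query (1,2) [L1,L2,L3,L4] — begin 0,0,0
L1 α=7/8: [805/8, 147, 259/4]
L2 α=2/5: [5487/40, 607/5, 1769/20]
L3 α=1/6: [6191/48, 368/3, 683/8]
L4 α=5/8: [19391/128, 187/2, 6969/64]
→ [151, 94, 109]

query (1,0) [L1,L2,L3,L4,L5,L6] — begin 0,0,0
+L1 (α=2/3) → [16/3, 304/3, 232/3]
+L2 (α=1/2) → [26/3, 1057/6, 985/6]
+L3 (α=1/8) → [77/6, 8257/48, 7879/48]
+L4 (α=1/3) → [740/9, 12049/72, 13519/72]
+L5 (α=2/3) → [4682/27, 27745/216, 22015/216]
+L6 (α=1/2) → [6491/54, 82177/432, 59383/432]
= [120, 190, 137]

(1,2) stack=L1,L2,L3,L4,L5,L7; from [0,0,0]:
L1 α=7/8: [805/8, 147, 259/4]
L2 α=2/5: [5487/40, 607/5, 1769/20]
L3 α=1/6: [6191/48, 368/3, 683/8]
L4 α=5/8: [19391/128, 187/2, 6969/64]
L5 α=3/4: [106559/512, 727/8, 14073/256]
L7 α=1/2: [163903/1024, 2399/16, 69113/512]
→ [160, 150, 135]

(1,0) stack=L1,L2,L3,L4,L5,L7; from [0,0,0]:
after L1 α=2/3: [16/3, 304/3, 232/3]
after L2 α=1/2: [26/3, 1057/6, 985/6]
after L3 α=1/8: [77/6, 8257/48, 7879/48]
after L4 α=1/3: [740/9, 12049/72, 13519/72]
after L5 α=2/3: [4682/27, 27745/216, 22015/216]
after L7 α=1/2: [7895/54, 62305/432, 72991/432]
= [146, 144, 169]

(0,0) stack=L1,L2,L3,L4,L5,L7; from [0,0,0]:
L1 α=2/5: [412/5, 158/5, 4]
L2 α=1/3: [1184/15, 402/5, 81]
L3 α=1/2: [1447/15, 1257/10, 54]
L4 α=1/7: [3439/35, 4701/35, 520/7]
L5 α=2/5: [24807/175, 17183/175, 3352/35]
L7 α=3/7: [227853/1225, 68732/1225, 36613/245]
= [186, 56, 149]

(1,2) stack=L1,L2,L3,L4,L5; from [0,0,0]:
L1 α=7/8: [805/8, 147, 259/4]
L2 α=2/5: [5487/40, 607/5, 1769/20]
L3 α=1/6: [6191/48, 368/3, 683/8]
L4 α=5/8: [19391/128, 187/2, 6969/64]
L5 α=3/4: [106559/512, 727/8, 14073/256]
rounded: [208, 91, 55]

(1,0) stack=L1,L2,L3,L4,L5; from [0,0,0]:
L1 α=2/3: [16/3, 304/3, 232/3]
L2 α=1/2: [26/3, 1057/6, 985/6]
L3 α=1/8: [77/6, 8257/48, 7879/48]
L4 α=1/3: [740/9, 12049/72, 13519/72]
L5 α=2/3: [4682/27, 27745/216, 22015/216]
rounded: [173, 128, 102]


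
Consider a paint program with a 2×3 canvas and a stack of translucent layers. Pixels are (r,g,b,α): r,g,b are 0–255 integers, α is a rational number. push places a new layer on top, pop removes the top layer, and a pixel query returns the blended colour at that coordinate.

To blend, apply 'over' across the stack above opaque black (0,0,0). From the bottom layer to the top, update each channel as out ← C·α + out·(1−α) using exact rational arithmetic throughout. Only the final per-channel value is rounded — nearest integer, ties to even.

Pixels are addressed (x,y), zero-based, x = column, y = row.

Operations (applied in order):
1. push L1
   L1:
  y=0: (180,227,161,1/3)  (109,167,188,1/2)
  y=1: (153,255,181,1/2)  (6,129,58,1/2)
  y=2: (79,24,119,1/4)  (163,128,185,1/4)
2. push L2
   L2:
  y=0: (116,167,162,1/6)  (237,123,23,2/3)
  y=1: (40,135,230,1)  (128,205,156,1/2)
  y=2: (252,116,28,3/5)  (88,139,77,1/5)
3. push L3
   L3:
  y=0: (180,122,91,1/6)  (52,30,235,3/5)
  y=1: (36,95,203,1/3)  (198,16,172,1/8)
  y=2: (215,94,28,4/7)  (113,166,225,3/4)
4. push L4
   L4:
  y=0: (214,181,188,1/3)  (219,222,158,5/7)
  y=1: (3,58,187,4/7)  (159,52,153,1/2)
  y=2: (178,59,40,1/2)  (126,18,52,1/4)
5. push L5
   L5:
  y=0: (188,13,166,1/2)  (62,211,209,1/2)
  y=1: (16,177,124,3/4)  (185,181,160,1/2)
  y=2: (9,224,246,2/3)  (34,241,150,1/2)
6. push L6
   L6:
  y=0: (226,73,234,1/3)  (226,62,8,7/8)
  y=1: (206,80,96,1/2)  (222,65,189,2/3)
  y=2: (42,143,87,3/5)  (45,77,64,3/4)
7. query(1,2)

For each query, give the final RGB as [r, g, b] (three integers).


at x=1,y=2 over L1,L2,L3,L4,L5,L6:
after L1 α=1/4: [163/4, 32, 185/4]
after L2 α=1/5: [251/5, 267/5, 262/5]
after L3 α=3/4: [973/10, 2757/20, 3637/20]
after L4 α=1/4: [4179/40, 8631/80, 11951/80]
after L5 α=1/2: [5539/80, 27911/160, 23951/160]
after L6 α=3/4: [16339/320, 64871/640, 54671/640]
rounded: [51, 101, 85]


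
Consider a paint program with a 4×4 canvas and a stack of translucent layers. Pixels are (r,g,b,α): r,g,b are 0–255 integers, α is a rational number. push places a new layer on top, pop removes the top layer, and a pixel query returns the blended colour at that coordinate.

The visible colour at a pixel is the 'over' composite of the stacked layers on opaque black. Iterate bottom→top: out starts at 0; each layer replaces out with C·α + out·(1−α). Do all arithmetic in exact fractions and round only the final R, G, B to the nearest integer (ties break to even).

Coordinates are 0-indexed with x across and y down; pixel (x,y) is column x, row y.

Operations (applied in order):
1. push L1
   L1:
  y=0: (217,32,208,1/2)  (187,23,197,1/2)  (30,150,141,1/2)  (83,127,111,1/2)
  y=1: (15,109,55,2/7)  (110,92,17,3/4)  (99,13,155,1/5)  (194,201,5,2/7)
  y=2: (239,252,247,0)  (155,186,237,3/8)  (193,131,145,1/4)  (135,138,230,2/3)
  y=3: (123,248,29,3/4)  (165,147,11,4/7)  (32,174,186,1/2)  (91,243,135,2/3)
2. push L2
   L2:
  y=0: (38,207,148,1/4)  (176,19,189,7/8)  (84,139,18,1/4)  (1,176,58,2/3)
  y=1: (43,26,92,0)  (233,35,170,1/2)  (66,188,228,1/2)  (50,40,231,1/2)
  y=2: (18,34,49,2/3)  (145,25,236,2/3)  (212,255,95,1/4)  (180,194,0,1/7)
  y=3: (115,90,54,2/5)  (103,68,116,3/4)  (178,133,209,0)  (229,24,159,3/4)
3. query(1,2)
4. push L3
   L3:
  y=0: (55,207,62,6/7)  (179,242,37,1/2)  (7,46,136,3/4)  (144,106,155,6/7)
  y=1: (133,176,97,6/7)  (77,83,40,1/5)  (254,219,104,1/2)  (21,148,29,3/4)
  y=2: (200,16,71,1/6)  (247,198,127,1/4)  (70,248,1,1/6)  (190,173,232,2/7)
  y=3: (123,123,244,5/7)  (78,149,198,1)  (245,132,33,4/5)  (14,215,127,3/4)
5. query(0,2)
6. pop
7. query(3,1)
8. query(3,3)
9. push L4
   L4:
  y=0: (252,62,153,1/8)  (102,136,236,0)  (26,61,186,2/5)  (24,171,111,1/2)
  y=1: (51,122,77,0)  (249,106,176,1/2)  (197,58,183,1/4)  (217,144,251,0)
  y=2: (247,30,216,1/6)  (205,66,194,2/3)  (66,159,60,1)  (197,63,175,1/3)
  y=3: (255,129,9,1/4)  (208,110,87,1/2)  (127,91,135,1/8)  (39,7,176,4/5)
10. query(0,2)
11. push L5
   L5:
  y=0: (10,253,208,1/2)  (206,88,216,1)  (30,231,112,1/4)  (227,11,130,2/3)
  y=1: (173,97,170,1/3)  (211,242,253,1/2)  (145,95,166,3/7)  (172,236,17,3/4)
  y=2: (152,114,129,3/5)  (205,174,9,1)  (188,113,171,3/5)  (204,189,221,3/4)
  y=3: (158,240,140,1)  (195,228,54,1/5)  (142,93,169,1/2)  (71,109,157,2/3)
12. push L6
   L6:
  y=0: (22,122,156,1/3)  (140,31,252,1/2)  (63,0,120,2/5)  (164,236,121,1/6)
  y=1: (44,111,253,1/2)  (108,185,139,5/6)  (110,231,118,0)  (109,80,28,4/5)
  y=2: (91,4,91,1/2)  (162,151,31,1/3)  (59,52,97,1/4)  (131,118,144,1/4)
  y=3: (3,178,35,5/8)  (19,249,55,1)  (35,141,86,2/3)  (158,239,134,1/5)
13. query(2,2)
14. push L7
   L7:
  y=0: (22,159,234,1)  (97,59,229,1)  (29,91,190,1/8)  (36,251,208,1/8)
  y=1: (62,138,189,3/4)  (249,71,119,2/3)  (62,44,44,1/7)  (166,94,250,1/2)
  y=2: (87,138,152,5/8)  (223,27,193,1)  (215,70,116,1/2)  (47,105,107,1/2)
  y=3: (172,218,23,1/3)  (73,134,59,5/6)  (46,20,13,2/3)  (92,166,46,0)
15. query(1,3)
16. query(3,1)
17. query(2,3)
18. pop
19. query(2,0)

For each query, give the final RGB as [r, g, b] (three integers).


at x=1,y=2 over L1,L2:
after L1 α=3/8: [465/8, 279/4, 711/8]
after L2 α=2/3: [2785/24, 479/12, 4487/24]
rounded: [116, 40, 187]

(0,2) stack=L1,L2,L3; from [0,0,0]:
+L1 (α=0) → [0, 0, 0]
+L2 (α=2/3) → [12, 68/3, 98/3]
+L3 (α=1/6) → [130/3, 194/9, 703/18]
= [43, 22, 39]

at x=3,y=1 over L1,L2:
+L1 (α=2/7) → [388/7, 402/7, 10/7]
+L2 (α=1/2) → [369/7, 341/7, 1627/14]
= [53, 49, 116]

query (3,3) [L1,L2] — begin 0,0,0
+L1 (α=2/3) → [182/3, 162, 90]
+L2 (α=3/4) → [2243/12, 117/2, 567/4]
→ [187, 58, 142]

at x=0,y=2 over L1,L2,L4:
+L1 (α=0) → [0, 0, 0]
+L2 (α=2/3) → [12, 68/3, 98/3]
+L4 (α=1/6) → [307/6, 215/9, 569/9]
→ [51, 24, 63]

(2,2) stack=L1,L2,L4,L5,L6; from [0,0,0]:
+L1 (α=1/4) → [193/4, 131/4, 145/4]
+L2 (α=1/4) → [1427/16, 1413/16, 815/16]
+L4 (α=1) → [66, 159, 60]
+L5 (α=3/5) → [696/5, 657/5, 633/5]
+L6 (α=1/4) → [2383/20, 2231/20, 596/5]
= [119, 112, 119]

query (1,3) [L1,L2,L4,L5,L6,L7] — begin 0,0,0
L1 α=4/7: [660/7, 84, 44/7]
L2 α=3/4: [2823/28, 72, 620/7]
L4 α=1/2: [8647/56, 91, 1229/14]
L5 α=1/5: [11377/70, 592/5, 2836/35]
L6 α=1: [19, 249, 55]
L7 α=5/6: [64, 919/6, 175/3]
= [64, 153, 58]

query (3,1) [L1,L2,L4,L5,L6,L7] — begin 0,0,0
L1 α=2/7: [388/7, 402/7, 10/7]
L2 α=1/2: [369/7, 341/7, 1627/14]
L4 α=0: [369/7, 341/7, 1627/14]
L5 α=3/4: [3981/28, 5297/28, 2341/56]
L6 α=4/5: [16189/140, 14257/140, 8613/280]
L7 α=1/2: [39429/280, 27417/280, 78613/560]
= [141, 98, 140]

at x=2,y=3 over L1,L2,L4,L5,L6,L7:
+L1 (α=1/2) → [16, 87, 93]
+L2 (α=0) → [16, 87, 93]
+L4 (α=1/8) → [239/8, 175/2, 393/4]
+L5 (α=1/2) → [1375/16, 361/4, 1069/8]
+L6 (α=2/3) → [2495/48, 1489/12, 815/8]
+L7 (α=2/3) → [6911/144, 1969/36, 341/8]
→ [48, 55, 43]

at x=2,y=0 over L1,L2,L4,L5,L6:
after L1 α=1/2: [15, 75, 141/2]
after L2 α=1/4: [129/4, 91, 459/8]
after L4 α=2/5: [119/4, 79, 4353/40]
after L5 α=1/4: [477/16, 117, 17539/160]
after L6 α=2/5: [3447/80, 351/5, 91017/800]
= [43, 70, 114]


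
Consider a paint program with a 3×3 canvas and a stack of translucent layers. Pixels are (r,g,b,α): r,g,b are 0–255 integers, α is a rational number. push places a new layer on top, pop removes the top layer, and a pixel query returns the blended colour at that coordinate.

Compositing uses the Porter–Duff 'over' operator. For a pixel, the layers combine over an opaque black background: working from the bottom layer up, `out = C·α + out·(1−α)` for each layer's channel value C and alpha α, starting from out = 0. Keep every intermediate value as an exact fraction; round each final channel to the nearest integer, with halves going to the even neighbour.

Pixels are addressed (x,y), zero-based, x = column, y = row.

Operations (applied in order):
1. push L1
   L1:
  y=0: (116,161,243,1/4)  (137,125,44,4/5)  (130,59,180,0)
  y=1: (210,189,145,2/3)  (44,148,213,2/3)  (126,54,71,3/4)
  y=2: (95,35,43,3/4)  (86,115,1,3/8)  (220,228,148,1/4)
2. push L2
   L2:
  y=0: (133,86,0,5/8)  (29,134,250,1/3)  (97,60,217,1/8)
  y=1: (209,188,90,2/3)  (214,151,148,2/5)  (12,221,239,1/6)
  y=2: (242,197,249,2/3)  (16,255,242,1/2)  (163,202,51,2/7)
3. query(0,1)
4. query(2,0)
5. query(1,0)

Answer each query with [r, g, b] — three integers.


query (0,1) [L1,L2] — begin 0,0,0
+L1 (α=2/3) → [140, 126, 290/3]
+L2 (α=2/3) → [186, 502/3, 830/9]
= [186, 167, 92]

(2,0) stack=L1,L2; from [0,0,0]:
+L1 (α=0) → [0, 0, 0]
+L2 (α=1/8) → [97/8, 15/2, 217/8]
= [12, 8, 27]

query (1,0) [L1,L2] — begin 0,0,0
+L1 (α=4/5) → [548/5, 100, 176/5]
+L2 (α=1/3) → [1241/15, 334/3, 534/5]
→ [83, 111, 107]


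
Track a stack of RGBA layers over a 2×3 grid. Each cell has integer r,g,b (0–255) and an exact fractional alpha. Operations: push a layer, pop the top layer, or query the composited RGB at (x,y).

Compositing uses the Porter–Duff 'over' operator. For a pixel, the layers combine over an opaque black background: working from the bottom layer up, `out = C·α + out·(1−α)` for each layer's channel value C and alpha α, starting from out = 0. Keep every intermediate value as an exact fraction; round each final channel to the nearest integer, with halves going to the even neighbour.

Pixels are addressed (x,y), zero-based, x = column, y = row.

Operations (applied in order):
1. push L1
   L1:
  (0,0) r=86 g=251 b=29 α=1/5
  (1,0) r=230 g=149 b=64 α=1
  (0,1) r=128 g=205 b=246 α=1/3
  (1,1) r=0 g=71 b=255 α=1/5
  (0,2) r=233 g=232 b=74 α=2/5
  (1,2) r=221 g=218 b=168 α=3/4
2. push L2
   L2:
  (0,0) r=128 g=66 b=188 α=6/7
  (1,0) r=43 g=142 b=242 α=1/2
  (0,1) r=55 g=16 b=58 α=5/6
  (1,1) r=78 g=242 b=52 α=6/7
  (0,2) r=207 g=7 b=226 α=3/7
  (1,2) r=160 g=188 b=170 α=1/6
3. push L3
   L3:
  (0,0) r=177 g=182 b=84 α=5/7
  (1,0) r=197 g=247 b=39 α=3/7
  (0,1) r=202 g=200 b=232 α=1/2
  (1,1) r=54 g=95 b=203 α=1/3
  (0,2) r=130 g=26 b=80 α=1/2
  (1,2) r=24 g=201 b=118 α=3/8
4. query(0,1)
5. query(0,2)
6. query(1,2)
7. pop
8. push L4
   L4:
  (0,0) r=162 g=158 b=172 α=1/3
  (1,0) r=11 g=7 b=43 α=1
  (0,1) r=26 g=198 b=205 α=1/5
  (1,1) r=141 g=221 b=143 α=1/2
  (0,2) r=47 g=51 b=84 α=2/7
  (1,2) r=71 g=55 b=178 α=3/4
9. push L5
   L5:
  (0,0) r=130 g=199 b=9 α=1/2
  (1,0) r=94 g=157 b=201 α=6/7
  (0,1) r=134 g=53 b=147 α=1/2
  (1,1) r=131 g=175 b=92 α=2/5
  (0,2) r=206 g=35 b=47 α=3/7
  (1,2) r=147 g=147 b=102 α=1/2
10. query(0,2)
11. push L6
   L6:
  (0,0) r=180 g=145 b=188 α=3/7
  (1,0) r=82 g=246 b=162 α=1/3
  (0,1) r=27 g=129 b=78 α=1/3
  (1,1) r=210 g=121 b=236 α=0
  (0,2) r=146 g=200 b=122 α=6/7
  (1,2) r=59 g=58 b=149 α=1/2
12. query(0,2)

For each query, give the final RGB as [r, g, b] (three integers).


query (0,1) [L1,L2,L3] — begin 0,0,0
after L1 α=1/3: [128/3, 205/3, 82]
after L2 α=5/6: [953/18, 445/18, 62]
after L3 α=1/2: [4589/36, 4045/36, 147]
= [127, 112, 147]

at x=0,y=2 over L1,L2,L3:
after L1 α=2/5: [466/5, 464/5, 148/5]
after L2 α=3/7: [4969/35, 1961/35, 3982/35]
after L3 α=1/2: [9519/70, 2871/70, 3391/35]
→ [136, 41, 97]

at x=1,y=2 over L1,L2,L3:
after L1 α=3/4: [663/4, 327/2, 126]
after L2 α=1/6: [3955/24, 2011/12, 400/3]
after L3 α=3/8: [21503/192, 17291/96, 1531/12]
= [112, 180, 128]

query (0,2) [L1,L2,L4,L5] — begin 0,0,0
L1 α=2/5: [466/5, 464/5, 148/5]
L2 α=3/7: [4969/35, 1961/35, 3982/35]
L4 α=2/7: [5627/49, 2675/49, 5158/49]
L5 α=3/7: [52790/343, 15845/343, 27541/343]
rounded: [154, 46, 80]

query (0,2) [L1,L2,L4,L5,L6] — begin 0,0,0
after L1 α=2/5: [466/5, 464/5, 148/5]
after L2 α=3/7: [4969/35, 1961/35, 3982/35]
after L4 α=2/7: [5627/49, 2675/49, 5158/49]
after L5 α=3/7: [52790/343, 15845/343, 27541/343]
after L6 α=6/7: [353258/2401, 427445/2401, 278617/2401]
rounded: [147, 178, 116]


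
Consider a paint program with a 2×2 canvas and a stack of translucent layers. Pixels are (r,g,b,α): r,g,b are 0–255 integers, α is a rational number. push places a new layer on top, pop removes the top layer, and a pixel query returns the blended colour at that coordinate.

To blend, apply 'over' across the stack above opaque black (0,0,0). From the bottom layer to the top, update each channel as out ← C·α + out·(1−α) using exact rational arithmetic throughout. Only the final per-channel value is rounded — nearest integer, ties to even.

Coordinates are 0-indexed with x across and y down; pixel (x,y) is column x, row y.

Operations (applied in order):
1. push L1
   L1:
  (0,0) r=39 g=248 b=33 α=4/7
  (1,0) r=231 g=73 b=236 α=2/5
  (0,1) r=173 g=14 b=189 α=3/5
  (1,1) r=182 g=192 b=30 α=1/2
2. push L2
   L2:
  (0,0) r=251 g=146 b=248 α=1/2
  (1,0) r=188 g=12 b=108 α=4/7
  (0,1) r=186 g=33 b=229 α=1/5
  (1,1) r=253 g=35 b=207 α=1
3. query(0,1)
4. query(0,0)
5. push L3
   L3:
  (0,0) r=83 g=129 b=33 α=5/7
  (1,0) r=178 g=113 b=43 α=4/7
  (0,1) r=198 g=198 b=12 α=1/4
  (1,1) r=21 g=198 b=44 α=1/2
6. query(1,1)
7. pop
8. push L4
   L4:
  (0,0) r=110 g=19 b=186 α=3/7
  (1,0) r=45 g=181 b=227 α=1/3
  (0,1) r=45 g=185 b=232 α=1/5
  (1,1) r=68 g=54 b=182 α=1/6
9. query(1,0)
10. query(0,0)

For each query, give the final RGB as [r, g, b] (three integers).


(0,1) stack=L1,L2; from [0,0,0]:
L1 α=3/5: [519/5, 42/5, 567/5]
L2 α=1/5: [3006/25, 333/25, 3413/25]
rounded: [120, 13, 137]

(0,0) stack=L1,L2; from [0,0,0]:
L1 α=4/7: [156/7, 992/7, 132/7]
L2 α=1/2: [1913/14, 1007/7, 934/7]
→ [137, 144, 133]

at x=1,y=1 over L1,L2,L3:
+L1 (α=1/2) → [91, 96, 15]
+L2 (α=1) → [253, 35, 207]
+L3 (α=1/2) → [137, 233/2, 251/2]
→ [137, 116, 126]

query (1,0) [L1,L2,L4] — begin 0,0,0
+L1 (α=2/5) → [462/5, 146/5, 472/5]
+L2 (α=4/7) → [5146/35, 678/35, 3576/35]
+L4 (α=1/3) → [11867/105, 7691/105, 15097/105]
= [113, 73, 144]

query (0,0) [L1,L2,L4] — begin 0,0,0
L1 α=4/7: [156/7, 992/7, 132/7]
L2 α=1/2: [1913/14, 1007/7, 934/7]
L4 α=3/7: [6136/49, 4427/49, 7642/49]
= [125, 90, 156]


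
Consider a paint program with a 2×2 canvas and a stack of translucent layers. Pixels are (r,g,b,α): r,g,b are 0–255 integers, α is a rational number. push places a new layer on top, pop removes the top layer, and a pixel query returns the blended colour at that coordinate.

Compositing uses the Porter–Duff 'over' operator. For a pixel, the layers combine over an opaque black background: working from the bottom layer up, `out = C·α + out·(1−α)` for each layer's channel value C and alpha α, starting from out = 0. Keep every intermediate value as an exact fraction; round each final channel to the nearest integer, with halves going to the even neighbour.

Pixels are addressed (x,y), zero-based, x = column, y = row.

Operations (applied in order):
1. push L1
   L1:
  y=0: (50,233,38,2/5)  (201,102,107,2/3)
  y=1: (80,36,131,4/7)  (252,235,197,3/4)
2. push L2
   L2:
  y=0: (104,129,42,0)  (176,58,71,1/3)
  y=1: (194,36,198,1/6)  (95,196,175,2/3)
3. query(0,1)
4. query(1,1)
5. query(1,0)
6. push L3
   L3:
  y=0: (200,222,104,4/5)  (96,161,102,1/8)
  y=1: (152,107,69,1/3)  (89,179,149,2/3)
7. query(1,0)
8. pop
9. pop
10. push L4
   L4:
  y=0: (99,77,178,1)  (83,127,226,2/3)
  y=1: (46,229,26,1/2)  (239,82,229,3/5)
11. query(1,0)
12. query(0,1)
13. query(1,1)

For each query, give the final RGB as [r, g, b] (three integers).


(0,1) stack=L1,L2; from [0,0,0]:
+L1 (α=4/7) → [320/7, 144/7, 524/7]
+L2 (α=1/6) → [493/7, 162/7, 2003/21]
rounded: [70, 23, 95]

at x=1,y=1 over L1,L2:
after L1 α=3/4: [189, 705/4, 591/4]
after L2 α=2/3: [379/3, 2273/12, 1991/12]
→ [126, 189, 166]

(1,0) stack=L1,L2; from [0,0,0]:
L1 α=2/3: [134, 68, 214/3]
L2 α=1/3: [148, 194/3, 641/9]
→ [148, 65, 71]

(1,0) stack=L1,L2,L3; from [0,0,0]:
L1 α=2/3: [134, 68, 214/3]
L2 α=1/3: [148, 194/3, 641/9]
L3 α=1/8: [283/2, 1841/24, 5405/72]
rounded: [142, 77, 75]

at x=1,y=0 over L1,L4:
+L1 (α=2/3) → [134, 68, 214/3]
+L4 (α=2/3) → [100, 322/3, 1570/9]
= [100, 107, 174]

(0,1) stack=L1,L4; from [0,0,0]:
after L1 α=4/7: [320/7, 144/7, 524/7]
after L4 α=1/2: [321/7, 1747/14, 353/7]
rounded: [46, 125, 50]

(1,1) stack=L1,L4; from [0,0,0]:
+L1 (α=3/4) → [189, 705/4, 591/4]
+L4 (α=3/5) → [219, 1197/10, 393/2]
rounded: [219, 120, 196]


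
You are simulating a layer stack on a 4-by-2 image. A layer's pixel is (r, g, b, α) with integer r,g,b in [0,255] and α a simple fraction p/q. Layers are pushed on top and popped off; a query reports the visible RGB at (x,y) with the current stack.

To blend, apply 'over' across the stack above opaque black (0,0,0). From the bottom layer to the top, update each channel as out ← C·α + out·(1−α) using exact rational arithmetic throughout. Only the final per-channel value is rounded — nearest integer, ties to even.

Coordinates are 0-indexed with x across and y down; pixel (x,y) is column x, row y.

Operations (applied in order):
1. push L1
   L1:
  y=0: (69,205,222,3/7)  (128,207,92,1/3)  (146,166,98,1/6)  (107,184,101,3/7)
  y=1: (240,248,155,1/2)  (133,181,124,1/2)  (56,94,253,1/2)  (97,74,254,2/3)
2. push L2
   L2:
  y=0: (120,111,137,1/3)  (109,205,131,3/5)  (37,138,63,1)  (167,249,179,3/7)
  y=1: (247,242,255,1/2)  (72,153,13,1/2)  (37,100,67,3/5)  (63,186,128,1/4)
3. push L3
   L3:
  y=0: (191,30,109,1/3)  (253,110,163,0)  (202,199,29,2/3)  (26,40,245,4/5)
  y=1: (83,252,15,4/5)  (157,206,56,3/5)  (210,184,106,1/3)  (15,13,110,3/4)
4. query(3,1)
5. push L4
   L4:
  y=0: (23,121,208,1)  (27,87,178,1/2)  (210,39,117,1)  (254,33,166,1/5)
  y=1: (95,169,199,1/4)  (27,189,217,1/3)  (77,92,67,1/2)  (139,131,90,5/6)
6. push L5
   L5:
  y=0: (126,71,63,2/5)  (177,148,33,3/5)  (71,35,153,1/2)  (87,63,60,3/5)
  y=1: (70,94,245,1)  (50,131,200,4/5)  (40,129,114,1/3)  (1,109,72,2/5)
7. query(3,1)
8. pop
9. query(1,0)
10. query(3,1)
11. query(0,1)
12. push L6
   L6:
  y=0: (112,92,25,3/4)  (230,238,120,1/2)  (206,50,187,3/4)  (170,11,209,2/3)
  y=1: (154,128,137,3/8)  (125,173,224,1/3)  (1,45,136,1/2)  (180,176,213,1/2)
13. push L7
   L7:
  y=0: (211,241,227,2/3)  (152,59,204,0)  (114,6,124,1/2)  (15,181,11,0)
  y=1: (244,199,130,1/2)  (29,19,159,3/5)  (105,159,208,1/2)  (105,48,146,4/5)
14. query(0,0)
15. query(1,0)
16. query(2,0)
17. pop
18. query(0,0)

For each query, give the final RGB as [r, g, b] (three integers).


at x=3,y=1 over L1,L2,L3:
+L1 (α=2/3) → [194/3, 148/3, 508/3]
+L2 (α=1/4) → [257/4, 167/2, 159]
+L3 (α=3/4) → [437/16, 245/8, 489/4]
rounded: [27, 31, 122]

at x=3,y=1 over L1,L2,L3,L4,L5:
+L1 (α=2/3) → [194/3, 148/3, 508/3]
+L2 (α=1/4) → [257/4, 167/2, 159]
+L3 (α=3/4) → [437/16, 245/8, 489/4]
+L4 (α=5/6) → [11557/96, 5485/48, 763/8]
+L5 (α=2/5) → [11621/160, 8973/80, 3441/40]
rounded: [73, 112, 86]

query (1,0) [L1,L2,L3,L4] — begin 0,0,0
+L1 (α=1/3) → [128/3, 69, 92/3]
+L2 (α=3/5) → [1237/15, 753/5, 1363/15]
+L3 (α=0) → [1237/15, 753/5, 1363/15]
+L4 (α=1/2) → [821/15, 594/5, 4033/30]
rounded: [55, 119, 134]

query (3,1) [L1,L2,L3,L4] — begin 0,0,0
L1 α=2/3: [194/3, 148/3, 508/3]
L2 α=1/4: [257/4, 167/2, 159]
L3 α=3/4: [437/16, 245/8, 489/4]
L4 α=5/6: [11557/96, 5485/48, 763/8]
→ [120, 114, 95]

query (0,1) [L1,L2,L3,L4] — begin 0,0,0
+L1 (α=1/2) → [120, 124, 155/2]
+L2 (α=1/2) → [367/2, 183, 665/4]
+L3 (α=4/5) → [1031/10, 1191/5, 181/4]
+L4 (α=1/4) → [4043/40, 2209/10, 1339/16]
→ [101, 221, 84]

(0,0) stack=L1,L2,L3,L4,L6,L7; from [0,0,0]:
L1 α=3/7: [207/7, 615/7, 666/7]
L2 α=1/3: [418/7, 669/7, 2291/21]
L3 α=1/3: [2173/21, 516/7, 6871/63]
L4 α=1: [23, 121, 208]
L6 α=3/4: [359/4, 397/4, 283/4]
L7 α=2/3: [2047/12, 775/4, 2099/12]
= [171, 194, 175]

query (1,0) [L1,L2,L3,L4,L6,L7] — begin 0,0,0
+L1 (α=1/3) → [128/3, 69, 92/3]
+L2 (α=3/5) → [1237/15, 753/5, 1363/15]
+L3 (α=0) → [1237/15, 753/5, 1363/15]
+L4 (α=1/2) → [821/15, 594/5, 4033/30]
+L6 (α=1/2) → [4271/30, 892/5, 7633/60]
+L7 (α=0) → [4271/30, 892/5, 7633/60]
→ [142, 178, 127]

(2,0) stack=L1,L2,L3,L4,L6,L7; from [0,0,0]:
+L1 (α=1/6) → [73/3, 83/3, 49/3]
+L2 (α=1) → [37, 138, 63]
+L3 (α=2/3) → [147, 536/3, 121/3]
+L4 (α=1) → [210, 39, 117]
+L6 (α=3/4) → [207, 189/4, 339/2]
+L7 (α=1/2) → [321/2, 213/8, 587/4]
= [160, 27, 147]

(0,0) stack=L1,L2,L3,L4,L6; from [0,0,0]:
after L1 α=3/7: [207/7, 615/7, 666/7]
after L2 α=1/3: [418/7, 669/7, 2291/21]
after L3 α=1/3: [2173/21, 516/7, 6871/63]
after L4 α=1: [23, 121, 208]
after L6 α=3/4: [359/4, 397/4, 283/4]
rounded: [90, 99, 71]
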